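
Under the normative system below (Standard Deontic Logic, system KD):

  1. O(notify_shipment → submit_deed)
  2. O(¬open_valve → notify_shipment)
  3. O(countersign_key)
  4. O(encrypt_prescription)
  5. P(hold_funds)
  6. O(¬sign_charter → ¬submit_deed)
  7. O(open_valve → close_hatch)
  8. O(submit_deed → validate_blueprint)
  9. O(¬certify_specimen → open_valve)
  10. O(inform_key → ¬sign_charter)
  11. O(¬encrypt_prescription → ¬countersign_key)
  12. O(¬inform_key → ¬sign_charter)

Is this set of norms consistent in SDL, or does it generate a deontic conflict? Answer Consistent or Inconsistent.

Premise 11 is O(¬encrypt_prescription → ¬countersign_key), but O(¬encrypt_prescription) is not derivable from the premises, so it does not yield O(¬countersign_key).
So O(¬countersign_key) is not derivable, and the apparent clash with O(countersign_key) does not arise.
A world satisfying every obligation exists (e.g. certify_specimen=false, close_hatch=true, countersign_key=true, encrypt_prescription=true, hold_funds=false, inform_key=false, notify_shipment=false, open_valve=true, sign_charter=false, submit_deed=false, validate_blueprint=false); no atom is both obligatory and forbidden, so the set is consistent.

Consistent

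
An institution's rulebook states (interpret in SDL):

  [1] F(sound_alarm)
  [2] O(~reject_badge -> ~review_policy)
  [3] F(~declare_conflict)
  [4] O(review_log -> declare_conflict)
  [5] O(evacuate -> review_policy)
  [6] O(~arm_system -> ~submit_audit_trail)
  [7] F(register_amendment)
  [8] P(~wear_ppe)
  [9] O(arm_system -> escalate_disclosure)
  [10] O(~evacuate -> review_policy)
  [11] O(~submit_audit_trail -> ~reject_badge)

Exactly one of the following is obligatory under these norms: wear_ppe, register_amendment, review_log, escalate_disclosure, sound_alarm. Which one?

Premises 5 and 10 cover both cases: O(evacuate -> review_policy) and O(~evacuate -> review_policy). Since evacuate ∨ ~evacuate is a tautology, O(review_policy) follows.
Premise 2, O(~reject_badge -> ~review_policy), contraposes to O(review_policy -> reject_badge); with O(review_policy) we get O(reject_badge).
The contrapositive of premise 11 (O(~submit_audit_trail -> ~reject_badge)) is O(reject_badge -> submit_audit_trail), and O(reject_badge) is already established, so O(submit_audit_trail).
Premise 6, O(~arm_system -> ~submit_audit_trail), contraposes to O(submit_audit_trail -> arm_system); with O(submit_audit_trail) we get O(arm_system).
From O(arm_system) and premise 9, O(arm_system -> escalate_disclosure), we obtain O(escalate_disclosure).
So O(escalate_disclosure) holds — escalate_disclosure is obligatory. None of the other listed options is made obligatory by any chain of premises.

escalate_disclosure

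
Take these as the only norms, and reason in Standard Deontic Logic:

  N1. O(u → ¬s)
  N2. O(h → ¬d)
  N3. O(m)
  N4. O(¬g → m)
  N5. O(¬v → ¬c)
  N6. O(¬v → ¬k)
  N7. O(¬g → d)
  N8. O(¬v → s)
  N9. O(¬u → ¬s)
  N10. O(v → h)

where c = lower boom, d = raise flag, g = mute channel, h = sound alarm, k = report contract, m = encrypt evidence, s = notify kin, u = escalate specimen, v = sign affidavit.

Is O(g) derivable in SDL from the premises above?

Yes

Premises 1 and 9 cover both cases: O(u → ¬s) and O(¬u → ¬s). Since u ∨ ¬u is a tautology, O(¬s) follows.
Premise 8, O(¬v → s), contraposes to O(¬s → v); with O(¬s) we get O(v).
Applying K to premise 10 (O(v → h)) and O(v) yields O(h).
Premise 2 is O(h → ¬d); since O(h), deontic closure gives O(¬d).
Premise 7 is O(¬g → d); contrapositively O(¬d → g). Since O(¬d) holds, K gives O(g).
Premises 3, 4, 5, 6 do not contribute to this derivation.
So O(g) follows.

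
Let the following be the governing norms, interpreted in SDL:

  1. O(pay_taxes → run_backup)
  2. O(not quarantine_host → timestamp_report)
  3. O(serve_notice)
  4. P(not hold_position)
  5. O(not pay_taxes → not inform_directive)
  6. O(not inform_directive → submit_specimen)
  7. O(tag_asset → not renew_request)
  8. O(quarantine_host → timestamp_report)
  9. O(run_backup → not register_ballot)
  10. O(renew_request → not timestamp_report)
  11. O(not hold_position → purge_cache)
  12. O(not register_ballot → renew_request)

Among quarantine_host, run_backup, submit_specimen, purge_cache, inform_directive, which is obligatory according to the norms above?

submit_specimen

Premises 8 and 2 are O(quarantine_host → timestamp_report) and O(not quarantine_host → timestamp_report); every ideal world satisfies quarantine_host or not quarantine_host, so in either case timestamp_report holds — hence O(timestamp_report).
The contrapositive of premise 10 (O(renew_request → not timestamp_report)) is O(timestamp_report → not renew_request), and O(timestamp_report) is already established, so O(not renew_request).
The contrapositive of premise 12 (O(not register_ballot → renew_request)) is O(not renew_request → register_ballot), and O(not renew_request) is already established, so O(register_ballot).
Premise 9, O(run_backup → not register_ballot), contraposes to O(register_ballot → not run_backup); with O(register_ballot) we get O(not run_backup).
Premise 1 is O(pay_taxes → run_backup); contrapositively O(not run_backup → not pay_taxes). Since O(not run_backup) holds, K gives O(not pay_taxes).
From O(not pay_taxes) and premise 5, O(not pay_taxes → not inform_directive), we obtain O(not inform_directive).
Premise 6 is O(not inform_directive → submit_specimen); since O(not inform_directive), deontic closure gives O(submit_specimen).
So O(submit_specimen) holds — submit_specimen is obligatory. None of the other listed options is made obligatory by any chain of premises.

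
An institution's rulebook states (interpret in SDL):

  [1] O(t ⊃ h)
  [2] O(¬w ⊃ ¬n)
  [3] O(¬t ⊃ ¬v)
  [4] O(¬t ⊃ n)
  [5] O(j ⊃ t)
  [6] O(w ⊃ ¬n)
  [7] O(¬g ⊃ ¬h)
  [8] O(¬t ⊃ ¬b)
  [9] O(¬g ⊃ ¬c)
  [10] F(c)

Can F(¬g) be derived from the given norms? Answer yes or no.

Yes

By case analysis on ¬w: premise 2 gives O(¬w ⊃ ¬n) and premise 6 gives O(w ⊃ ¬n), so O(¬n) either way.
The contrapositive of premise 4 (O(¬t ⊃ n)) is O(¬n ⊃ t), and O(¬n) is already established, so O(t).
With premise 1, O(t ⊃ h), the K-axiom yields O(h).
Premise 7, O(¬g ⊃ ¬h), contraposes to O(h ⊃ g); with O(h) we get O(g).
Premises 3, 5, 8, 9, 10 do not contribute to this derivation.
So O(g) holds, i.e. F(¬g). The claim follows.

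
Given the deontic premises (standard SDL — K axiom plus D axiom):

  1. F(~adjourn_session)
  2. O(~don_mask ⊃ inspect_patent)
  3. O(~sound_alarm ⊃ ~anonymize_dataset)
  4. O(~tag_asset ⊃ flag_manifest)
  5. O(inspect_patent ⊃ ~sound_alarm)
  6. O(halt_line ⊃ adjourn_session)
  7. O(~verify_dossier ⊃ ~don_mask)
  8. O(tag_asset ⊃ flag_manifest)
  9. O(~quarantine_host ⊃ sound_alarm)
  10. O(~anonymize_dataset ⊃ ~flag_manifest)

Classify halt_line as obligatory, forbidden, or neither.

Neither

Premise 6 is O(halt_line ⊃ adjourn_session); even if O(adjourn_session) held, inferring O(halt_line) would be affirming the consequent — invalid.
No premise or chain of K-axiom applications forces O(halt_line), and none forces O(~halt_line). So halt_line is neither obligatory nor forbidden under these norms.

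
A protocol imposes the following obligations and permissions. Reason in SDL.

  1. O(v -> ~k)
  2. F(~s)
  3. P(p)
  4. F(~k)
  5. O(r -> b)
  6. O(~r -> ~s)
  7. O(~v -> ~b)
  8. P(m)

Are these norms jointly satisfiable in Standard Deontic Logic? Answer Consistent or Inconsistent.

Premise 2, F(~s), is equivalent to O(s).
Premise 6, O(~r -> ~s), contraposes to O(s -> r); with O(s) we get O(r).
Premise 5 is O(r -> b); since O(r), deontic closure gives O(b).
Premise 7, O(~v -> ~b), contraposes to O(b -> v); with O(b) we get O(v).
Premise 1 is O(v -> ~k); since O(v), deontic closure gives O(~k).
But premise 4, F(~k), means O(k).
We now have both O(~k) and O(k) — k is simultaneously obligatory and forbidden, violating the D-axiom.

Inconsistent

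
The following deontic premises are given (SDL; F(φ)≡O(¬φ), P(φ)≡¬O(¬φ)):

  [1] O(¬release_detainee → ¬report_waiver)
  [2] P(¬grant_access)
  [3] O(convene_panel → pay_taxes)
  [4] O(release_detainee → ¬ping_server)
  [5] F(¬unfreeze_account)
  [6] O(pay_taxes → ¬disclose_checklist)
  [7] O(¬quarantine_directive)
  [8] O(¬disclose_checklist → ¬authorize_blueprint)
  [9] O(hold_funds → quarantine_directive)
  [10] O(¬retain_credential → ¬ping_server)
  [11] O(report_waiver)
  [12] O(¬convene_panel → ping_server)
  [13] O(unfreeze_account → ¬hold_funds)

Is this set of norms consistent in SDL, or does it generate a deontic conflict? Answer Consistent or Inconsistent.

Premise 9 is O(hold_funds → quarantine_directive), but O(hold_funds) is not derivable from the premises, so it does not yield O(quarantine_directive).
So O(quarantine_directive) is not derivable, and the apparent clash with O(¬quarantine_directive) does not arise.
A world satisfying every obligation exists (e.g. authorize_blueprint=false, convene_panel=true, disclose_checklist=false, grant_access=false, hold_funds=false, pay_taxes=true, ping_server=false, quarantine_directive=false, release_detainee=true, report_waiver=true, retain_credential=false, unfreeze_account=true); no atom is both obligatory and forbidden, so the set is consistent.

Consistent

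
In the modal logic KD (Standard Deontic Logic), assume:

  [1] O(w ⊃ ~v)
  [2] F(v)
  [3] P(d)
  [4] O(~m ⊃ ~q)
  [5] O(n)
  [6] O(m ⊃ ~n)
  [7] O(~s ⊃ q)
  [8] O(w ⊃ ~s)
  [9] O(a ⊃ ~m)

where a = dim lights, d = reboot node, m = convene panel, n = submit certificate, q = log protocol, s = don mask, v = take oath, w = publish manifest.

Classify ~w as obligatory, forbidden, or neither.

Obligatory

Premise 5 states O(n) outright.
Premise 6, O(m ⊃ ~n), contraposes to O(n ⊃ ~m); with O(n) we get O(~m).
From O(~m) and premise 4, O(~m ⊃ ~q), we obtain O(~q).
The contrapositive of premise 7 (O(~s ⊃ q)) is O(~q ⊃ s), and O(~q) is already established, so O(s).
The contrapositive of premise 8 (O(w ⊃ ~s)) is O(s ⊃ ~w), and O(s) is already established, so O(~w).
Premises 1, 2, 3, 9 do not contribute to this derivation.
Hence ~w is obligatory.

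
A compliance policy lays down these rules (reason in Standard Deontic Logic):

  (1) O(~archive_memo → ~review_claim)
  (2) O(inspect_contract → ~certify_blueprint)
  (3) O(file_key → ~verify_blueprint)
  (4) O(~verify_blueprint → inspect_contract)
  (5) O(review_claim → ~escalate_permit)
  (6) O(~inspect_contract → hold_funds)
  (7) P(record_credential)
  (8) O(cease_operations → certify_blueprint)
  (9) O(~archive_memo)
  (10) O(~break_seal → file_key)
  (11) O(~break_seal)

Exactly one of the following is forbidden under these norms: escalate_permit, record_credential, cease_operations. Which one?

cease_operations

Premise 11 states O(~break_seal) outright.
From O(~break_seal) and premise 10, O(~break_seal → file_key), we obtain O(file_key).
From O(file_key) and premise 3, O(file_key → ~verify_blueprint), we obtain O(~verify_blueprint).
With premise 4, O(~verify_blueprint → inspect_contract), the K-axiom yields O(inspect_contract).
From O(inspect_contract) and premise 2, O(inspect_contract → ~certify_blueprint), we obtain O(~certify_blueprint).
Premise 8, O(cease_operations → certify_blueprint), contraposes to O(~certify_blueprint → ~cease_operations); with O(~certify_blueprint) we get O(~cease_operations).
So O(~cease_operations) holds, i.e. cease_operations is forbidden. None of the other listed options is forbidden under the premises.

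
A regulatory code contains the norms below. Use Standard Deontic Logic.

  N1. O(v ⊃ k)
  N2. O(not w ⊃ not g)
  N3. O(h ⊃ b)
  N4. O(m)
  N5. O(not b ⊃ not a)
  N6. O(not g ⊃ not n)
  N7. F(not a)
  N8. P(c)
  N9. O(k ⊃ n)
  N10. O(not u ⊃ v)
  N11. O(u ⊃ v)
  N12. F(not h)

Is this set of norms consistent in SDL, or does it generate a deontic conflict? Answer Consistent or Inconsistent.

Premise 5 is O(not b ⊃ not a), but O(not b) is not derivable from the premises, so it does not yield O(not a).
So O(not a) is not derivable, and the apparent clash with O(a) does not arise.
A world satisfying every obligation exists (e.g. a=true, b=true, c=false, g=true, h=true, k=true, m=true, n=true, u=false, v=true, w=true); no atom is both obligatory and forbidden, so the set is consistent.

Consistent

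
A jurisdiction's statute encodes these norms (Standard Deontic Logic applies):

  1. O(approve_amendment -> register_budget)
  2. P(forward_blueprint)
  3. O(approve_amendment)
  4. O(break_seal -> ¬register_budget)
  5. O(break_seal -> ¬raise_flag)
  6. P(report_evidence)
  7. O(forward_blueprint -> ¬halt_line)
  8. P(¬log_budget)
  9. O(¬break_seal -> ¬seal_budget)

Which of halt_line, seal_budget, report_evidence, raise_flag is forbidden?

seal_budget

Premise 3 states O(approve_amendment) outright.
Applying K to premise 1 (O(approve_amendment -> register_budget)) and O(approve_amendment) yields O(register_budget).
The contrapositive of premise 4 (O(break_seal -> ¬register_budget)) is O(register_budget -> ¬break_seal), and O(register_budget) is already established, so O(¬break_seal).
Applying K to premise 9 (O(¬break_seal -> ¬seal_budget)) and O(¬break_seal) yields O(¬seal_budget).
So O(¬seal_budget) holds, i.e. seal_budget is forbidden. None of the other listed options is forbidden under the premises.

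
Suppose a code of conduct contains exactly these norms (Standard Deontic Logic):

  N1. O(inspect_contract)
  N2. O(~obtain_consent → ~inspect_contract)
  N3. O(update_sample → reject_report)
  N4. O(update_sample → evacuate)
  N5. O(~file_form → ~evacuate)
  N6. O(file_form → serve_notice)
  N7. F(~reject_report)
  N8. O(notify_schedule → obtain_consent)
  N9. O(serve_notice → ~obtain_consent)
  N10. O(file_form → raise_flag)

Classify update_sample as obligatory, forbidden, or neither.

From premise 1 we have O(inspect_contract).
Premise 2, O(~obtain_consent → ~inspect_contract), contraposes to O(inspect_contract → obtain_consent); with O(inspect_contract) we get O(obtain_consent).
Premise 9 is O(serve_notice → ~obtain_consent); contrapositively O(obtain_consent → ~serve_notice). Since O(obtain_consent) holds, K gives O(~serve_notice).
Premise 6 is O(file_form → serve_notice); contrapositively O(~serve_notice → ~file_form). Since O(~serve_notice) holds, K gives O(~file_form).
From O(~file_form) and premise 5, O(~file_form → ~evacuate), we obtain O(~evacuate).
Premise 4 is O(update_sample → evacuate); contrapositively O(~evacuate → ~update_sample). Since O(~evacuate) holds, K gives O(~update_sample).
Premises 3, 7, 8, 10 do not contribute to this derivation.
Thus O(~update_sample), which is F(update_sample): update_sample is forbidden.

Forbidden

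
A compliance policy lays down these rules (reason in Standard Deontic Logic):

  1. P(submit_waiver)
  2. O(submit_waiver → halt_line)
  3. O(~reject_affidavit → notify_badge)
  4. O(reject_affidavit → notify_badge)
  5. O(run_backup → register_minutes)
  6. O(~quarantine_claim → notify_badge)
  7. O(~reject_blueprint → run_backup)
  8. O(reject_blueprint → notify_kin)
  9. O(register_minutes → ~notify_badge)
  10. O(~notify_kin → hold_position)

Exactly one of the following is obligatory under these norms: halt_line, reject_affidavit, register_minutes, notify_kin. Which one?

By case analysis on reject_affidavit: premise 4 gives O(reject_affidavit → notify_badge) and premise 3 gives O(~reject_affidavit → notify_badge), so O(notify_badge) either way.
The contrapositive of premise 9 (O(register_minutes → ~notify_badge)) is O(notify_badge → ~register_minutes), and O(notify_badge) is already established, so O(~register_minutes).
Premise 5 is O(run_backup → register_minutes); contrapositively O(~register_minutes → ~run_backup). Since O(~register_minutes) holds, K gives O(~run_backup).
The contrapositive of premise 7 (O(~reject_blueprint → run_backup)) is O(~run_backup → reject_blueprint), and O(~run_backup) is already established, so O(reject_blueprint).
Premise 8 is O(reject_blueprint → notify_kin); since O(reject_blueprint), deontic closure gives O(notify_kin).
So O(notify_kin) holds — notify_kin is obligatory. None of the other listed options is made obligatory by any chain of premises.

notify_kin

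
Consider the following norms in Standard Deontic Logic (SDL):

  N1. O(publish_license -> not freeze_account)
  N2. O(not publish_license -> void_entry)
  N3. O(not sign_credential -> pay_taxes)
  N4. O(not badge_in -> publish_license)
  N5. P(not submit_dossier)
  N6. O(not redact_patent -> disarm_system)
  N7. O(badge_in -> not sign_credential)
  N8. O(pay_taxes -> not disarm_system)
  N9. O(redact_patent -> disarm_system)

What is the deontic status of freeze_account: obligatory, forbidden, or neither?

By case analysis on not redact_patent: premise 6 gives O(not redact_patent -> disarm_system) and premise 9 gives O(redact_patent -> disarm_system), so O(disarm_system) either way.
Premise 8, O(pay_taxes -> not disarm_system), contraposes to O(disarm_system -> not pay_taxes); with O(disarm_system) we get O(not pay_taxes).
The contrapositive of premise 3 (O(not sign_credential -> pay_taxes)) is O(not pay_taxes -> sign_credential), and O(not pay_taxes) is already established, so O(sign_credential).
The contrapositive of premise 7 (O(badge_in -> not sign_credential)) is O(sign_credential -> not badge_in), and O(sign_credential) is already established, so O(not badge_in).
With premise 4, O(not badge_in -> publish_license), the K-axiom yields O(publish_license).
Premise 1 is O(publish_license -> not freeze_account); since O(publish_license), deontic closure gives O(not freeze_account).
Premises 2, 5 do not contribute to this derivation.
Thus O(not freeze_account), which is F(freeze_account): freeze_account is forbidden.

Forbidden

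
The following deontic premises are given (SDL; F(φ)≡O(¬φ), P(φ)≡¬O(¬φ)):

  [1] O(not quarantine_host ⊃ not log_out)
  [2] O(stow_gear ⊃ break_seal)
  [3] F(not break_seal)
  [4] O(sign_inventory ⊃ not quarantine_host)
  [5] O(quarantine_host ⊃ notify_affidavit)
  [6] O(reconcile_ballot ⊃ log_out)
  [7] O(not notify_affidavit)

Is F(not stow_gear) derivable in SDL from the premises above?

No

Premise 2 is O(stow_gear ⊃ break_seal); even if O(break_seal) held, inferring O(stow_gear) would be affirming the consequent — invalid.
No other premise forces O(stow_gear). An ideal world satisfying every premise can still have not stow_gear true, so F(not stow_gear) is not derivable.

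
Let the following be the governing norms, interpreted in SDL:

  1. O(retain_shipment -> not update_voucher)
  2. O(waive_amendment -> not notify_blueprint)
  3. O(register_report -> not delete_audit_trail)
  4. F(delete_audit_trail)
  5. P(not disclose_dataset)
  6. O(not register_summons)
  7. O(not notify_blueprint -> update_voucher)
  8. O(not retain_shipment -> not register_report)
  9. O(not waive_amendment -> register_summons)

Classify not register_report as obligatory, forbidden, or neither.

Premise 6 states O(not register_summons) outright.
Premise 9 is O(not waive_amendment -> register_summons); contrapositively O(not register_summons -> waive_amendment). Since O(not register_summons) holds, K gives O(waive_amendment).
From O(waive_amendment) and premise 2, O(waive_amendment -> not notify_blueprint), we obtain O(not notify_blueprint).
Premise 7 is O(not notify_blueprint -> update_voucher); since O(not notify_blueprint), deontic closure gives O(update_voucher).
Premise 1 is O(retain_shipment -> not update_voucher); contrapositively O(update_voucher -> not retain_shipment). Since O(update_voucher) holds, K gives O(not retain_shipment).
Premise 8 is O(not retain_shipment -> not register_report); since O(not retain_shipment), deontic closure gives O(not register_report).
Premises 3, 4, 5 do not contribute to this derivation.
Hence not register_report is obligatory.

Obligatory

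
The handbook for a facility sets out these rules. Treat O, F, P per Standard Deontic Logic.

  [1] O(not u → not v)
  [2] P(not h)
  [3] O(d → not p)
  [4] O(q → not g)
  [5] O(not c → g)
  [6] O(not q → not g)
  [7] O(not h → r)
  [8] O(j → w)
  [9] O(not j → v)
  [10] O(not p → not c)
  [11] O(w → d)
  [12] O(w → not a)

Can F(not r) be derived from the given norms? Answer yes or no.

No

Premise 7 is O(not h → r), but O(not h) is not derivable from the premises (the permission P(not h) asserts only not O(h), not O(not h)), so it does not yield O(r).
No other premise forces O(r). An ideal world satisfying every premise can still have not r true, so F(not r) is not derivable.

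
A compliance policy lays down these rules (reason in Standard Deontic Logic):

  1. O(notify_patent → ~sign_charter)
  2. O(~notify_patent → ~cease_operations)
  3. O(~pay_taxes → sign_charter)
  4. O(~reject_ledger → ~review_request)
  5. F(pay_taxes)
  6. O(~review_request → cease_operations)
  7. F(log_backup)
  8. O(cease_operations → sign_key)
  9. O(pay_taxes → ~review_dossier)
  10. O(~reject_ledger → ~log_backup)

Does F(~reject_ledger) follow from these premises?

Yes

Premise 5 is F(pay_taxes), i.e. O(~pay_taxes).
Premise 3 is O(~pay_taxes → sign_charter); since O(~pay_taxes), deontic closure gives O(sign_charter).
Premise 1 is O(notify_patent → ~sign_charter); contrapositively O(sign_charter → ~notify_patent). Since O(sign_charter) holds, K gives O(~notify_patent).
Premise 2 is O(~notify_patent → ~cease_operations); since O(~notify_patent), deontic closure gives O(~cease_operations).
Premise 6, O(~review_request → cease_operations), contraposes to O(~cease_operations → review_request); with O(~cease_operations) we get O(review_request).
The contrapositive of premise 4 (O(~reject_ledger → ~review_request)) is O(review_request → reject_ledger), and O(review_request) is already established, so O(reject_ledger).
Premises 7, 8, 9, 10 do not contribute to this derivation.
So O(reject_ledger) holds, i.e. F(~reject_ledger). The claim follows.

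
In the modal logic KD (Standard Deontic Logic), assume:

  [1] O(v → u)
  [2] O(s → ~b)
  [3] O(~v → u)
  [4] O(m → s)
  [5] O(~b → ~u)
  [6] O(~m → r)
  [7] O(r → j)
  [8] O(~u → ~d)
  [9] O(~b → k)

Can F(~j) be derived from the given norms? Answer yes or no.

Yes

By case analysis on v: premise 1 gives O(v → u) and premise 3 gives O(~v → u), so O(u) either way.
Premise 5 is O(~b → ~u); contrapositively O(u → b). Since O(u) holds, K gives O(b).
Premise 2 is O(s → ~b); contrapositively O(b → ~s). Since O(b) holds, K gives O(~s).
Premise 4 is O(m → s); contrapositively O(~s → ~m). Since O(~s) holds, K gives O(~m).
From O(~m) and premise 6, O(~m → r), we obtain O(r).
Premise 7 is O(r → j); since O(r), deontic closure gives O(j).
Premises 8, 9 do not contribute to this derivation.
So O(j) holds, i.e. F(~j). The claim follows.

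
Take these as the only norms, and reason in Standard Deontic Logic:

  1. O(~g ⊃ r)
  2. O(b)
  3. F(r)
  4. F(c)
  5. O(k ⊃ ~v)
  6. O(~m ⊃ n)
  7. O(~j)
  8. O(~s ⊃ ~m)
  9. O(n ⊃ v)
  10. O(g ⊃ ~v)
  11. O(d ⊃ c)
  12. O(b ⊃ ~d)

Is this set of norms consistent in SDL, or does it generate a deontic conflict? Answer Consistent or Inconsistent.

Consistent

Premise 11 is O(d ⊃ c), but O(d) is not derivable from the premises, so it does not yield O(c).
So O(c) is not derivable, and the apparent clash with O(~c) does not arise.
A world satisfying every obligation exists (e.g. b=true, c=false, d=false, g=true, j=false, k=false, m=true, n=false, r=false, s=true, v=false); no atom is both obligatory and forbidden, so the set is consistent.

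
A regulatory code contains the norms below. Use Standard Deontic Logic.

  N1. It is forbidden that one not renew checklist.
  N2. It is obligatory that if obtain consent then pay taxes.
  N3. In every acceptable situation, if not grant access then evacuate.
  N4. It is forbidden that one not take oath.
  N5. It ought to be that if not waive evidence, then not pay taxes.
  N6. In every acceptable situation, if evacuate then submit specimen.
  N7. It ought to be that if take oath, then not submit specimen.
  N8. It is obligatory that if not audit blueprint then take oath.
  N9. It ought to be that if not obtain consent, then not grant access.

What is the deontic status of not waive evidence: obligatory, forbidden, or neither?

F(¬take_oath) at premise 4 means O(take_oath).
With premise 7, O(take_oath → ¬submit_specimen), the K-axiom yields O(¬submit_specimen).
Premise 6 is O(evacuate → submit_specimen); contrapositively O(¬submit_specimen → ¬evacuate). Since O(¬submit_specimen) holds, K gives O(¬evacuate).
Premise 3, O(¬grant_access → evacuate), contraposes to O(¬evacuate → grant_access); with O(¬evacuate) we get O(grant_access).
Premise 9 is O(¬obtain_consent → ¬grant_access); contrapositively O(grant_access → obtain_consent). Since O(grant_access) holds, K gives O(obtain_consent).
Applying K to premise 2 (O(obtain_consent → pay_taxes)) and O(obtain_consent) yields O(pay_taxes).
Premise 5, O(¬waive_evidence → ¬pay_taxes), contraposes to O(pay_taxes → waive_evidence); with O(pay_taxes) we get O(waive_evidence).
Premises 1, 8 do not contribute to this derivation.
Thus O(waive_evidence), which is F(¬waive_evidence): ¬waive_evidence is forbidden.

Forbidden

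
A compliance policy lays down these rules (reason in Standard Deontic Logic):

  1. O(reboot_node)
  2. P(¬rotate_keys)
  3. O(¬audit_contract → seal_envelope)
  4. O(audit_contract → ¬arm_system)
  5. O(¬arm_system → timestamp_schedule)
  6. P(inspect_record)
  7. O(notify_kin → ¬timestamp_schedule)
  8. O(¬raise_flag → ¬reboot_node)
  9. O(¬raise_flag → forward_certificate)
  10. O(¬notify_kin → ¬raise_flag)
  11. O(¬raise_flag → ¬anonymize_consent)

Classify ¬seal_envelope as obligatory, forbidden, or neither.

Forbidden

Premise 1 gives O(reboot_node).
Premise 8, O(¬raise_flag → ¬reboot_node), contraposes to O(reboot_node → raise_flag); with O(reboot_node) we get O(raise_flag).
Premise 10, O(¬notify_kin → ¬raise_flag), contraposes to O(raise_flag → notify_kin); with O(raise_flag) we get O(notify_kin).
Premise 7 is O(notify_kin → ¬timestamp_schedule); since O(notify_kin), deontic closure gives O(¬timestamp_schedule).
Premise 5, O(¬arm_system → timestamp_schedule), contraposes to O(¬timestamp_schedule → arm_system); with O(¬timestamp_schedule) we get O(arm_system).
The contrapositive of premise 4 (O(audit_contract → ¬arm_system)) is O(arm_system → ¬audit_contract), and O(arm_system) is already established, so O(¬audit_contract).
Premise 3 is O(¬audit_contract → seal_envelope); since O(¬audit_contract), deontic closure gives O(seal_envelope).
Premises 2, 6, 9, 11 do not contribute to this derivation.
Thus O(seal_envelope), which is F(¬seal_envelope): ¬seal_envelope is forbidden.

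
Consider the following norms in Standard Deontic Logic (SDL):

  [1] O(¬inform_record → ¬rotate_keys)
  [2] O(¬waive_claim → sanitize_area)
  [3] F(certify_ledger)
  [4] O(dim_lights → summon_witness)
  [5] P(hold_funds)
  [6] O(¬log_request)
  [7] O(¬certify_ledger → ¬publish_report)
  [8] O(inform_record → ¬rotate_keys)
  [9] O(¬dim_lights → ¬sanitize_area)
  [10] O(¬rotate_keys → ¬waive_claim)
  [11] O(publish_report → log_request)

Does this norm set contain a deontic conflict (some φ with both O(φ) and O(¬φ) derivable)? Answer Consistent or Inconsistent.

Consistent

Premise 11 is O(publish_report → log_request), but O(publish_report) is not derivable from the premises, so it does not yield O(log_request).
So O(log_request) is not derivable, and the apparent clash with O(¬log_request) does not arise.
A world satisfying every obligation exists (e.g. certify_ledger=false, dim_lights=true, hold_funds=false, inform_record=false, log_request=false, publish_report=false, rotate_keys=false, sanitize_area=true, summon_witness=true, waive_claim=false); no atom is both obligatory and forbidden, so the set is consistent.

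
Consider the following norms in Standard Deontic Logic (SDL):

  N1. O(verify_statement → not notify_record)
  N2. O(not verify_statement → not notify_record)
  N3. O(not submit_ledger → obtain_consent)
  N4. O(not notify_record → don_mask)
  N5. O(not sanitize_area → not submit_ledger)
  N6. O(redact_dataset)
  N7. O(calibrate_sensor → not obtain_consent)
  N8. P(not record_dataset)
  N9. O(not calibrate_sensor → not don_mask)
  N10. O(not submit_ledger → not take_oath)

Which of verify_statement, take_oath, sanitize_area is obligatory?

Premises 2 and 1 are O(not verify_statement → not notify_record) and O(verify_statement → not notify_record); every ideal world satisfies not verify_statement or verify_statement, so in either case not notify_record holds — hence O(not notify_record).
With premise 4, O(not notify_record → don_mask), the K-axiom yields O(don_mask).
The contrapositive of premise 9 (O(not calibrate_sensor → not don_mask)) is O(don_mask → calibrate_sensor), and O(don_mask) is already established, so O(calibrate_sensor).
Applying K to premise 7 (O(calibrate_sensor → not obtain_consent)) and O(calibrate_sensor) yields O(not obtain_consent).
Premise 3, O(not submit_ledger → obtain_consent), contraposes to O(not obtain_consent → submit_ledger); with O(not obtain_consent) we get O(submit_ledger).
Premise 5, O(not sanitize_area → not submit_ledger), contraposes to O(submit_ledger → sanitize_area); with O(submit_ledger) we get O(sanitize_area).
So O(sanitize_area) holds — sanitize_area is obligatory. None of the other listed options is made obligatory by any chain of premises.

sanitize_area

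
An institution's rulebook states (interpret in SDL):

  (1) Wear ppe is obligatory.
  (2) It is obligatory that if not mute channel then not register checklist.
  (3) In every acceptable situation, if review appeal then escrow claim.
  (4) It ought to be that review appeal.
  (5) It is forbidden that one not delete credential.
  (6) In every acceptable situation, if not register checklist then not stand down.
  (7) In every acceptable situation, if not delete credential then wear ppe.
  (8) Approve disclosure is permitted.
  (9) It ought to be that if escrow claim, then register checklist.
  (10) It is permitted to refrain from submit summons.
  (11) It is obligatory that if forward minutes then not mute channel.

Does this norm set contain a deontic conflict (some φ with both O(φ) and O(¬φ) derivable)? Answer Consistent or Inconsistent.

Consistent

Premise 7 is O(¬delete_credential → wear_ppe); even if O(wear_ppe) held, inferring O(¬delete_credential) would be affirming the consequent — invalid.
So O(¬delete_credential) is not derivable, and the apparent clash with O(delete_credential) does not arise.
A world satisfying every obligation exists (e.g. approve_disclosure=false, delete_credential=true, escrow_claim=true, forward_minutes=false, mute_channel=true, register_checklist=true, review_appeal=true, stand_down=false, submit_summons=false, wear_ppe=true); no atom is both obligatory and forbidden, so the set is consistent.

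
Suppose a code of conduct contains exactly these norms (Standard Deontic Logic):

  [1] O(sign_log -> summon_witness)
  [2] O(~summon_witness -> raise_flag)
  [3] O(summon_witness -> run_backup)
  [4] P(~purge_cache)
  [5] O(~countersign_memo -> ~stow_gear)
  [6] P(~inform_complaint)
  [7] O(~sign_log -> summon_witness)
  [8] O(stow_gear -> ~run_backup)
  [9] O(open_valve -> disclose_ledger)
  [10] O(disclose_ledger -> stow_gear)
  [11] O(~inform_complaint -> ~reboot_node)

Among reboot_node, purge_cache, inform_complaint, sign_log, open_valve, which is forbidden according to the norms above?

Premises 7 and 1 cover both cases: O(~sign_log -> summon_witness) and O(sign_log -> summon_witness). Since ~sign_log ∨ sign_log is a tautology, O(summon_witness) follows.
Applying K to premise 3 (O(summon_witness -> run_backup)) and O(summon_witness) yields O(run_backup).
Premise 8 is O(stow_gear -> ~run_backup); contrapositively O(run_backup -> ~stow_gear). Since O(run_backup) holds, K gives O(~stow_gear).
The contrapositive of premise 10 (O(disclose_ledger -> stow_gear)) is O(~stow_gear -> ~disclose_ledger), and O(~stow_gear) is already established, so O(~disclose_ledger).
Premise 9 is O(open_valve -> disclose_ledger); contrapositively O(~disclose_ledger -> ~open_valve). Since O(~disclose_ledger) holds, K gives O(~open_valve).
So O(~open_valve) holds, i.e. open_valve is forbidden. None of the other listed options is forbidden under the premises.

open_valve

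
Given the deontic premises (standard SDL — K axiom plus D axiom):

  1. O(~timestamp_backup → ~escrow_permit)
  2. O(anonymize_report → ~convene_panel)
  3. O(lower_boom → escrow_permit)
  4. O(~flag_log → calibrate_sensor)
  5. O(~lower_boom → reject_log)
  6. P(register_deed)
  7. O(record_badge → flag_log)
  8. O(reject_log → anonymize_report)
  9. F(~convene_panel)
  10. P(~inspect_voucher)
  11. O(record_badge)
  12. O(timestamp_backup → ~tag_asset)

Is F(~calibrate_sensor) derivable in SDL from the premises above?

No

Premise 4 is O(~flag_log → calibrate_sensor), but O(~flag_log) is not derivable from the premises, so it does not yield O(calibrate_sensor).
No other premise forces O(calibrate_sensor). An ideal world satisfying every premise can still have ~calibrate_sensor true, so F(~calibrate_sensor) is not derivable.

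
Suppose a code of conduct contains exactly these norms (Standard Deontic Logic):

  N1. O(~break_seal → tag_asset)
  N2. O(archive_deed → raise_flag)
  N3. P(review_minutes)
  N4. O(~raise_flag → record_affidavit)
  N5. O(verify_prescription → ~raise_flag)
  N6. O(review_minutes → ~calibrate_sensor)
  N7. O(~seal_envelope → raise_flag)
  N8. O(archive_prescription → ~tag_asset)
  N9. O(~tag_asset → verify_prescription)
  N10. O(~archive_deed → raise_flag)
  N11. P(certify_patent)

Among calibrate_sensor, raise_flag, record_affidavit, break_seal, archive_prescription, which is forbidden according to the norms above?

Premises 2 and 10 are O(archive_deed → raise_flag) and O(~archive_deed → raise_flag); every ideal world satisfies archive_deed or ~archive_deed, so in either case raise_flag holds — hence O(raise_flag).
Premise 5, O(verify_prescription → ~raise_flag), contraposes to O(raise_flag → ~verify_prescription); with O(raise_flag) we get O(~verify_prescription).
Premise 9, O(~tag_asset → verify_prescription), contraposes to O(~verify_prescription → tag_asset); with O(~verify_prescription) we get O(tag_asset).
The contrapositive of premise 8 (O(archive_prescription → ~tag_asset)) is O(tag_asset → ~archive_prescription), and O(tag_asset) is already established, so O(~archive_prescription).
So O(~archive_prescription) holds, i.e. archive_prescription is forbidden. None of the other listed options is forbidden under the premises.

archive_prescription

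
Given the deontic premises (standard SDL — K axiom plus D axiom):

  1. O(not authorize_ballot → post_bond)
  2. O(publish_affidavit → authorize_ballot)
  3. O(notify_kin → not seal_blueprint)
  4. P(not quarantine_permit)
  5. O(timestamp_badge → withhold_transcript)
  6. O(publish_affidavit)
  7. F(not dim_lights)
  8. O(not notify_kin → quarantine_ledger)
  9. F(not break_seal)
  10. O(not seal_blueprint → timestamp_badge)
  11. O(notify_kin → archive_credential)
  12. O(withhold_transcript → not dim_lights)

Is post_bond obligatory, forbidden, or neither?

Neither

Premise 1 is O(not authorize_ballot → post_bond), but O(not authorize_ballot) is not derivable from the premises, so it does not yield O(post_bond).
No premise or chain of K-axiom applications forces O(post_bond), and none forces O(not post_bond). So post_bond is neither obligatory nor forbidden under these norms.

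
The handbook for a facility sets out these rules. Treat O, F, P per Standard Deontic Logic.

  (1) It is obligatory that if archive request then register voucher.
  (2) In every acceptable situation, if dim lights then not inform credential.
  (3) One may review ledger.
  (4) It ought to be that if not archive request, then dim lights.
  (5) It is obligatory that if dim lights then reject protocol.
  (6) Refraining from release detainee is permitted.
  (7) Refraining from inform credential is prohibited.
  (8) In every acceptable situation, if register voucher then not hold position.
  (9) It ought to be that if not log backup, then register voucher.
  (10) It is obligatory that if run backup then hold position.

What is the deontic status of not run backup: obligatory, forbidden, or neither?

Premise 7 is F(¬inform_credential), i.e. O(inform_credential).
The contrapositive of premise 2 (O(dim_lights → ¬inform_credential)) is O(inform_credential → ¬dim_lights), and O(inform_credential) is already established, so O(¬dim_lights).
Premise 4, O(¬archive_request → dim_lights), contraposes to O(¬dim_lights → archive_request); with O(¬dim_lights) we get O(archive_request).
Premise 1 is O(archive_request → register_voucher); since O(archive_request), deontic closure gives O(register_voucher).
Applying K to premise 8 (O(register_voucher → ¬hold_position)) and O(register_voucher) yields O(¬hold_position).
Premise 10, O(run_backup → hold_position), contraposes to O(¬hold_position → ¬run_backup); with O(¬hold_position) we get O(¬run_backup).
Premises 3, 5, 6, 9 do not contribute to this derivation.
Hence ¬run_backup is obligatory.

Obligatory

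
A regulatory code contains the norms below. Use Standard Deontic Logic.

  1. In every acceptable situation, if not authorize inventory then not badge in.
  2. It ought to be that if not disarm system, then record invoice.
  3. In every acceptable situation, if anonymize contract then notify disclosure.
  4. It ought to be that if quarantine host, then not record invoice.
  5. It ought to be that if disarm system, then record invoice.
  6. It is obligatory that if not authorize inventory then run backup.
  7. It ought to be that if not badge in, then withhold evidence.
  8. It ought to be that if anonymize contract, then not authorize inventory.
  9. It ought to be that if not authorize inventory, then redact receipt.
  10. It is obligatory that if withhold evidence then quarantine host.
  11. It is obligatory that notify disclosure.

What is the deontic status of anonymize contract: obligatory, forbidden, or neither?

Premises 2 and 5 are O(¬disarm_system → record_invoice) and O(disarm_system → record_invoice); every ideal world satisfies ¬disarm_system or disarm_system, so in either case record_invoice holds — hence O(record_invoice).
The contrapositive of premise 4 (O(quarantine_host → ¬record_invoice)) is O(record_invoice → ¬quarantine_host), and O(record_invoice) is already established, so O(¬quarantine_host).
The contrapositive of premise 10 (O(withhold_evidence → quarantine_host)) is O(¬quarantine_host → ¬withhold_evidence), and O(¬quarantine_host) is already established, so O(¬withhold_evidence).
The contrapositive of premise 7 (O(¬badge_in → withhold_evidence)) is O(¬withhold_evidence → badge_in), and O(¬withhold_evidence) is already established, so O(badge_in).
Premise 1 is O(¬authorize_inventory → ¬badge_in); contrapositively O(badge_in → authorize_inventory). Since O(badge_in) holds, K gives O(authorize_inventory).
Premise 8 is O(anonymize_contract → ¬authorize_inventory); contrapositively O(authorize_inventory → ¬anonymize_contract). Since O(authorize_inventory) holds, K gives O(¬anonymize_contract).
Premises 3, 6, 9, 11 do not contribute to this derivation.
Thus O(¬anonymize_contract), which is F(anonymize_contract): anonymize_contract is forbidden.

Forbidden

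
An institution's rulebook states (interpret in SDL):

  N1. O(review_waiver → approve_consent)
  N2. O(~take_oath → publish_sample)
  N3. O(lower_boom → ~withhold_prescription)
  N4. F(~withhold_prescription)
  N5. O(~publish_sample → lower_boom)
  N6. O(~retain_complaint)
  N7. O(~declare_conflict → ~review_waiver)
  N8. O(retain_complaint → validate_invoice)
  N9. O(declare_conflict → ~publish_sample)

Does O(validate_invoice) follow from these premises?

Premise 8 is O(retain_complaint → validate_invoice), but O(retain_complaint) is not derivable from the premises, so it does not yield O(validate_invoice).
No other premise forces O(validate_invoice). An ideal world satisfying every premise can still have validate_invoice false, so O(validate_invoice) is not derivable.

No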